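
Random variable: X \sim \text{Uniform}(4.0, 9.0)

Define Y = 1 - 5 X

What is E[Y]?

For Y = -5X + 1:
E[Y] = -5 * E[X] + 1
E[X] = (4 + 9)/2 = 6.5
E[Y] = -5 * 6.5 + 1 = -31.5

-31.5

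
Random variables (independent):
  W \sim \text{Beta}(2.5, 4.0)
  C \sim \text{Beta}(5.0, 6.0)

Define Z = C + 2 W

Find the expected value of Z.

E[Z] = 2*E[W] + 1*E[C]
E[W] = 0.38461538
E[C] = 0.45454545
E[Z] = 2*0.38461538 + 1*0.45454545 = 1.2237762

1.2237762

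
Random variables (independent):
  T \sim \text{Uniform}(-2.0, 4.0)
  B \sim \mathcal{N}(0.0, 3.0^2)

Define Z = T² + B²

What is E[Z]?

E[Z] = E[T²] + E[B²]
E[T²] = Var(T) + E[T]² = 3 + 1 = 4
E[B²] = Var(B) + E[B]² = 9 + 0 = 9
E[Z] = 4 + 9 = 13

13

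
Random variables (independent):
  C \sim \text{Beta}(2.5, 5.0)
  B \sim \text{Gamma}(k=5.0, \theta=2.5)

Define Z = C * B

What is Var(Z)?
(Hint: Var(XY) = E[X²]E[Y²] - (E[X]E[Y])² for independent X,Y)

Var(XY) = E[X²]E[Y²] - (E[X]E[Y])²
E[C] = 0.33333333, Var(C) = 0.026143791
E[B] = 12.5, Var(B) = 31.25
E[C²] = 0.026143791 + 0.33333333² = 0.1372549
E[B²] = 31.25 + 12.5² = 187.5
Var(Z) = 0.1372549*187.5 - (0.33333333*12.5)²
= 25.735294 - 17.361111 = 8.374183

8.374183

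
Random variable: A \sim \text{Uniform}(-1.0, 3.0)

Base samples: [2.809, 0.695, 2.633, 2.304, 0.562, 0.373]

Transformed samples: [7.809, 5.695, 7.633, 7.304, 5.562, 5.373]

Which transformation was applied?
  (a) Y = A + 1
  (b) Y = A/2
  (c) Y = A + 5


Checking option (c) Y = A + 5:
  A = 2.809 -> Y = 7.809 ✓
  A = 0.695 -> Y = 5.695 ✓
  A = 2.633 -> Y = 7.633 ✓
All samples match this transformation.

(c) A + 5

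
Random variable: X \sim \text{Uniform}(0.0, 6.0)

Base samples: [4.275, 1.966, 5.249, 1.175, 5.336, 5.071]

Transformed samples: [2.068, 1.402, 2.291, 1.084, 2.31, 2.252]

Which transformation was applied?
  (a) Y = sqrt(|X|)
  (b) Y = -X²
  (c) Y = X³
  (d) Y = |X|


Checking option (a) Y = sqrt(|X|):
  X = 4.275 -> Y = 2.068 ✓
  X = 1.966 -> Y = 1.402 ✓
  X = 5.249 -> Y = 2.291 ✓
All samples match this transformation.

(a) sqrt(|X|)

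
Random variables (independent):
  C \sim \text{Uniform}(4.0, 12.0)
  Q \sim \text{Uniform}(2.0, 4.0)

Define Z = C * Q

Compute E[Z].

For independent RVs: E[XY] = E[X]*E[Y]
E[C] = 8
E[Q] = 3
E[Z] = 8 * 3 = 24

24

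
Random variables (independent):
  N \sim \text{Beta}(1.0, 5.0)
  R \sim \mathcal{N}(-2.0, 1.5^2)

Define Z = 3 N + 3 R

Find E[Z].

E[Z] = 3*E[N] + 3*E[R]
E[N] = 0.16666667
E[R] = -2
E[Z] = 3*0.16666667 + 3*(-2) = -5.5

-5.5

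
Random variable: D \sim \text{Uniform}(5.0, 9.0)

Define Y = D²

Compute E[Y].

E[D²] = Var(D) + (E[D])² = 1.3333333 + 49 = 50.333333

50.333333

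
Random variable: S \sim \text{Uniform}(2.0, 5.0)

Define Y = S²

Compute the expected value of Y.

Using E[X²] = Var(X) + (E[X])²:
E[S] = 3.5
Var(S) = (5 - 2)^2/12 = 0.75
E[S²] = 0.75 + 3.5² = 0.75 + 12.25 = 13

13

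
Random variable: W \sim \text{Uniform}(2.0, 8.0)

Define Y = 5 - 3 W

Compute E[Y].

For Y = -3W + 5:
E[Y] = -3 * E[W] + 5
E[W] = (2 + 8)/2 = 5
E[Y] = -3 * 5 + 5 = -10

-10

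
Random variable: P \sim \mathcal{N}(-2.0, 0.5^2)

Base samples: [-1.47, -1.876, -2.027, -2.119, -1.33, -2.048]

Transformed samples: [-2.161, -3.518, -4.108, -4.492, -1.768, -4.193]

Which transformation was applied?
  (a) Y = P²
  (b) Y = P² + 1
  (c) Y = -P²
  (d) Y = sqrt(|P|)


Checking option (c) Y = -P²:
  P = -1.47 -> Y = -2.161 ✓
  P = -1.876 -> Y = -3.518 ✓
  P = -2.027 -> Y = -4.108 ✓
All samples match this transformation.

(c) -P²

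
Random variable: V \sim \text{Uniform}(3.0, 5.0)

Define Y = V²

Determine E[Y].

Using E[X²] = Var(X) + (E[X])²:
E[V] = 4
Var(V) = (5 - 3)^2/12 = 0.33333333
E[V²] = 0.33333333 + 4² = 0.33333333 + 16 = 16.333333

16.333333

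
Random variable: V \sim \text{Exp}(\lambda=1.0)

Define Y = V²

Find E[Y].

E[V²] = Var(V) + (E[V])² = 1 + 1 = 2

2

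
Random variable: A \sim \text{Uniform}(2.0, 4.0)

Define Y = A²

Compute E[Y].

Using E[X²] = Var(X) + (E[X])²:
E[A] = 3
Var(A) = (4 - 2)^2/12 = 0.33333333
E[A²] = 0.33333333 + 3² = 0.33333333 + 9 = 9.3333333

9.3333333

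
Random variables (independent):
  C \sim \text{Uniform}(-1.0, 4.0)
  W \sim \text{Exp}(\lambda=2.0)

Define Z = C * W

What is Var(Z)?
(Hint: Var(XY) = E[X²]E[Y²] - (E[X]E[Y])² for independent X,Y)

Var(XY) = E[X²]E[Y²] - (E[X]E[Y])²
E[C] = 1.5, Var(C) = 2.0833333
E[W] = 0.5, Var(W) = 0.25
E[C²] = 2.0833333 + 1.5² = 4.3333333
E[W²] = 0.25 + 0.5² = 0.5
Var(Z) = 4.3333333*0.5 - (1.5*0.5)²
= 2.1666667 - 0.5625 = 1.6041667

1.6041667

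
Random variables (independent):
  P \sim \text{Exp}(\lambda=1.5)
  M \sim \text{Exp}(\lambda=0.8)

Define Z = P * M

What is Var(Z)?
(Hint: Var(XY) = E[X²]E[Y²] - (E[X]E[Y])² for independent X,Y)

Var(XY) = E[X²]E[Y²] - (E[X]E[Y])²
E[P] = 0.66666667, Var(P) = 0.44444444
E[M] = 1.25, Var(M) = 1.5625
E[P²] = 0.44444444 + 0.66666667² = 0.88888889
E[M²] = 1.5625 + 1.25² = 3.125
Var(Z) = 0.88888889*3.125 - (0.66666667*1.25)²
= 2.7777778 - 0.69444444 = 2.0833333

2.0833333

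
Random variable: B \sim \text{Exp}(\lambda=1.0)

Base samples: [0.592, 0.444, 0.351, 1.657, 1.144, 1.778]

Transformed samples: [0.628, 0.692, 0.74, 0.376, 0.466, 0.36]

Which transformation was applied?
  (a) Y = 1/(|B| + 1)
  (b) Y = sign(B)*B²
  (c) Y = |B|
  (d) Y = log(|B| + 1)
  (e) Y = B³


Checking option (a) Y = 1/(|B| + 1):
  B = 0.592 -> Y = 0.628 ✓
  B = 0.444 -> Y = 0.692 ✓
  B = 0.351 -> Y = 0.74 ✓
All samples match this transformation.

(a) 1/(|B| + 1)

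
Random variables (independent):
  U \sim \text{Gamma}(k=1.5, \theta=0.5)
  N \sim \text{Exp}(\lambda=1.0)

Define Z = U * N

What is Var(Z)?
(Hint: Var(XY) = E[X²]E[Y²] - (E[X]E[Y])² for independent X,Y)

Var(XY) = E[X²]E[Y²] - (E[X]E[Y])²
E[U] = 0.75, Var(U) = 0.375
E[N] = 1, Var(N) = 1
E[U²] = 0.375 + 0.75² = 0.9375
E[N²] = 1 + 1² = 2
Var(Z) = 0.9375*2 - (0.75*1)²
= 1.875 - 0.5625 = 1.3125

1.3125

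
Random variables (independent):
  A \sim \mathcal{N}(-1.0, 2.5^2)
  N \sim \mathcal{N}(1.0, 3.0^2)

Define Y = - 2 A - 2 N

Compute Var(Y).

For independent RVs: Var(aX + bY) = a²Var(X) + b²Var(Y)
Var(A) = 6.25
Var(N) = 9
Var(Y) = (-2)²*6.25 + (-2)²*9
= 4*6.25 + 4*9 = 61

61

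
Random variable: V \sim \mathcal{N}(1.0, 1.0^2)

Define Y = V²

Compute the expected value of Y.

E[V²] = Var(V) + (E[V])² = 1 + 1 = 2

2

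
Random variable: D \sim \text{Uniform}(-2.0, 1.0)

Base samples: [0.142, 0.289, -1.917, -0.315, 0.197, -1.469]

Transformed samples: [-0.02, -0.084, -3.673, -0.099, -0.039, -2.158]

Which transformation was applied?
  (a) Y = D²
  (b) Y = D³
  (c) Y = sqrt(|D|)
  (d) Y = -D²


Checking option (d) Y = -D²:
  D = 0.142 -> Y = -0.02 ✓
  D = 0.289 -> Y = -0.084 ✓
  D = -1.917 -> Y = -3.673 ✓
All samples match this transformation.

(d) -D²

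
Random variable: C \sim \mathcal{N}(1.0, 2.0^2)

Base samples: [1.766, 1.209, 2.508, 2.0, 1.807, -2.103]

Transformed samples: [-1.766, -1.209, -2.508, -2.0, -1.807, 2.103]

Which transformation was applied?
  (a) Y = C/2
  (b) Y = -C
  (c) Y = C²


Checking option (b) Y = -C:
  C = 1.766 -> Y = -1.766 ✓
  C = 1.209 -> Y = -1.209 ✓
  C = 2.508 -> Y = -2.508 ✓
All samples match this transformation.

(b) -C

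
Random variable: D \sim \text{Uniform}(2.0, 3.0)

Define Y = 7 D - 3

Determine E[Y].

For Y = 7D - 3:
E[Y] = 7 * E[D] - 3
E[D] = (2 + 3)/2 = 2.5
E[Y] = 7 * 2.5 - 3 = 14.5

14.5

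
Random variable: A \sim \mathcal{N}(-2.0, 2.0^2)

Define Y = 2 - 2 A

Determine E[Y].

For Y = -2A + 2:
E[Y] = -2 * E[A] + 2
E[A] = -2.0 = -2
E[Y] = -2 * (-2) + 2 = 6

6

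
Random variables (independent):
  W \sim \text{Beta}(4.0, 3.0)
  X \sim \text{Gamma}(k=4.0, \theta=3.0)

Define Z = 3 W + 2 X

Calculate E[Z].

E[Z] = 3*E[W] + 2*E[X]
E[W] = 0.57142857
E[X] = 12
E[Z] = 3*0.57142857 + 2*12 = 25.714286

25.714286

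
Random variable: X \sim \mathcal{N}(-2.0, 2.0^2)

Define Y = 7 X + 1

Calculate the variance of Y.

For Y = aX + b: Var(Y) = a² * Var(X)
Var(X) = 2.0^2 = 4
Var(Y) = 7² * 4 = 49 * 4 = 196

196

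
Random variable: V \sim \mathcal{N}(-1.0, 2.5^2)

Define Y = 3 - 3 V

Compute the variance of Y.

For Y = aV + b: Var(Y) = a² * Var(V)
Var(V) = 2.5^2 = 6.25
Var(Y) = (-3)² * 6.25 = 9 * 6.25 = 56.25

56.25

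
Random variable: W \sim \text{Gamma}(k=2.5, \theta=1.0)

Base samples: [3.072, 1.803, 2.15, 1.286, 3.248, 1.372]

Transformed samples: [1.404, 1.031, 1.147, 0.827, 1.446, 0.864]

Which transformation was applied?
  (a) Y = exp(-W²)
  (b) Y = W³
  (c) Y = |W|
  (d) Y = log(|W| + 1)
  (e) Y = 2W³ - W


Checking option (d) Y = log(|W| + 1):
  W = 3.072 -> Y = 1.404 ✓
  W = 1.803 -> Y = 1.031 ✓
  W = 2.15 -> Y = 1.147 ✓
All samples match this transformation.

(d) log(|W| + 1)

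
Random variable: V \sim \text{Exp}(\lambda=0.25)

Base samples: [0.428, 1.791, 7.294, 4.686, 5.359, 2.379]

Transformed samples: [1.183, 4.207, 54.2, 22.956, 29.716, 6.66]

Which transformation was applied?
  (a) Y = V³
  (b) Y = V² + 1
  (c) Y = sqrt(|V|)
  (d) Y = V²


Checking option (b) Y = V² + 1:
  V = 0.428 -> Y = 1.183 ✓
  V = 1.791 -> Y = 4.207 ✓
  V = 7.294 -> Y = 54.2 ✓
All samples match this transformation.

(b) V² + 1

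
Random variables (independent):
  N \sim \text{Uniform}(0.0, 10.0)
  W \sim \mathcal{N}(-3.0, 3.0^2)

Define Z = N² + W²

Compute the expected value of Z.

E[Z] = E[N²] + E[W²]
E[N²] = Var(N) + E[N]² = 8.3333333 + 25 = 33.333333
E[W²] = Var(W) + E[W]² = 9 + 9 = 18
E[Z] = 33.333333 + 18 = 51.333333

51.333333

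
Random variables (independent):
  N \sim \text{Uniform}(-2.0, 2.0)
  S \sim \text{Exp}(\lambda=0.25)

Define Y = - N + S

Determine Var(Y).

For independent RVs: Var(aX + bY) = a²Var(X) + b²Var(Y)
Var(N) = 1.3333333
Var(S) = 16
Var(Y) = (-1)²*1.3333333 + 1²*16
= 1*1.3333333 + 1*16 = 17.333333

17.333333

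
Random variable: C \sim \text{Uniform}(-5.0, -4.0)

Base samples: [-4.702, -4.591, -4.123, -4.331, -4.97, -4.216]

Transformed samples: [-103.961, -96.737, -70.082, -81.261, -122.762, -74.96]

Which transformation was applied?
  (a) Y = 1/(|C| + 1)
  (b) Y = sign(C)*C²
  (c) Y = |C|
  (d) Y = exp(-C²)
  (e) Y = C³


Checking option (e) Y = C³:
  C = -4.702 -> Y = -103.961 ✓
  C = -4.591 -> Y = -96.737 ✓
  C = -4.123 -> Y = -70.082 ✓
All samples match this transformation.

(e) C³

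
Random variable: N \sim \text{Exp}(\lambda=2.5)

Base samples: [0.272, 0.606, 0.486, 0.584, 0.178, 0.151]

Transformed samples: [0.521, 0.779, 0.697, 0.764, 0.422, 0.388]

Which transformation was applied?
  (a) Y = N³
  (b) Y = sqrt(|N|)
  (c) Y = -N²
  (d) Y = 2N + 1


Checking option (b) Y = sqrt(|N|):
  N = 0.272 -> Y = 0.521 ✓
  N = 0.606 -> Y = 0.779 ✓
  N = 0.486 -> Y = 0.697 ✓
All samples match this transformation.

(b) sqrt(|N|)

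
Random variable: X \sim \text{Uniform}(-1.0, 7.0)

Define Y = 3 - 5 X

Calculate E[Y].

For Y = -5X + 3:
E[Y] = -5 * E[X] + 3
E[X] = (-1 + 7)/2 = 3
E[Y] = -5 * 3 + 3 = -12

-12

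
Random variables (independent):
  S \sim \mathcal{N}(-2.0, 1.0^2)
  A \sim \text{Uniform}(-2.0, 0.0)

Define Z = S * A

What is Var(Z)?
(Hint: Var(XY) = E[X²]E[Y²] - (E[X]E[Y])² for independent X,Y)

Var(XY) = E[X²]E[Y²] - (E[X]E[Y])²
E[S] = -2, Var(S) = 1
E[A] = -1, Var(A) = 0.33333333
E[S²] = 1 + (-2)² = 5
E[A²] = 0.33333333 + (-1)² = 1.3333333
Var(Z) = 5*1.3333333 - (-2*(-1))²
= 6.6666667 - 4 = 2.6666667

2.6666667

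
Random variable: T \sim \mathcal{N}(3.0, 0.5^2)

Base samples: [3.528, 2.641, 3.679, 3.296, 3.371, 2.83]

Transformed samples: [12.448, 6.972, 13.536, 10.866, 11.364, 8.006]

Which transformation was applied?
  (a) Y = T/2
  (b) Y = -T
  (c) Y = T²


Checking option (c) Y = T²:
  T = 3.528 -> Y = 12.448 ✓
  T = 2.641 -> Y = 6.972 ✓
  T = 3.679 -> Y = 13.536 ✓
All samples match this transformation.

(c) T²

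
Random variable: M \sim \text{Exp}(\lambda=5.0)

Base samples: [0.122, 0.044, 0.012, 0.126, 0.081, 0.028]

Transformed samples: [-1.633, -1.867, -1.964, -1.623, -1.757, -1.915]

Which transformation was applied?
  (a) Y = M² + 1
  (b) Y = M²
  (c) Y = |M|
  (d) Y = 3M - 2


Checking option (d) Y = 3M - 2:
  M = 0.122 -> Y = -1.633 ✓
  M = 0.044 -> Y = -1.867 ✓
  M = 0.012 -> Y = -1.964 ✓
All samples match this transformation.

(d) 3M - 2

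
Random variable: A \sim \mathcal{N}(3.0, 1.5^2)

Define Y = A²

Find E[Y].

Using E[X²] = Var(X) + (E[X])²:
E[A] = 3
Var(A) = 1.5^2 = 2.25
E[A²] = 2.25 + 3² = 2.25 + 9 = 11.25

11.25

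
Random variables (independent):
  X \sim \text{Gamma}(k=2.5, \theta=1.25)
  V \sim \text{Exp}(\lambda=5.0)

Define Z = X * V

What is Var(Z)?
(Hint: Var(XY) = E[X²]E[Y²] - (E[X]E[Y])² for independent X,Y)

Var(XY) = E[X²]E[Y²] - (E[X]E[Y])²
E[X] = 3.125, Var(X) = 3.90625
E[V] = 0.2, Var(V) = 0.04
E[X²] = 3.90625 + 3.125² = 13.671875
E[V²] = 0.04 + 0.2² = 0.08
Var(Z) = 13.671875*0.08 - (3.125*0.2)²
= 1.09375 - 0.390625 = 0.703125

0.703125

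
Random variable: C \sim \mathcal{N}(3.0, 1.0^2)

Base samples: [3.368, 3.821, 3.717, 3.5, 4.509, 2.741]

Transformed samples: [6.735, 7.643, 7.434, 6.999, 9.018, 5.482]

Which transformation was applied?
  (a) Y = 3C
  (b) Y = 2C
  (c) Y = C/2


Checking option (b) Y = 2C:
  C = 3.368 -> Y = 6.735 ✓
  C = 3.821 -> Y = 7.643 ✓
  C = 3.717 -> Y = 7.434 ✓
All samples match this transformation.

(b) 2C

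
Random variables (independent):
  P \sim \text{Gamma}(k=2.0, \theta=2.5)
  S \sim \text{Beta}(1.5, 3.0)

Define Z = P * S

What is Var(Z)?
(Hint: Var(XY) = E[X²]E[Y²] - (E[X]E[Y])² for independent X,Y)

Var(XY) = E[X²]E[Y²] - (E[X]E[Y])²
E[P] = 5, Var(P) = 12.5
E[S] = 0.33333333, Var(S) = 0.04040404
E[P²] = 12.5 + 5² = 37.5
E[S²] = 0.04040404 + 0.33333333² = 0.15151515
Var(Z) = 37.5*0.15151515 - (5*0.33333333)²
= 5.6818182 - 2.7777778 = 2.9040404

2.9040404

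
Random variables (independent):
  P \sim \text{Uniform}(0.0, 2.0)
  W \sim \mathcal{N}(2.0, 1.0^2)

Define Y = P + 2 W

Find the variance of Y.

For independent RVs: Var(aX + bY) = a²Var(X) + b²Var(Y)
Var(P) = 0.33333333
Var(W) = 1
Var(Y) = 1²*0.33333333 + 2²*1
= 1*0.33333333 + 4*1 = 4.3333333

4.3333333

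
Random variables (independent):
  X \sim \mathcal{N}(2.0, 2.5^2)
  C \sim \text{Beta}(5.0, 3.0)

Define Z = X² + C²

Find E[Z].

E[Z] = E[X²] + E[C²]
E[X²] = Var(X) + E[X]² = 6.25 + 4 = 10.25
E[C²] = Var(C) + E[C]² = 0.026041667 + 0.390625 = 0.41666667
E[Z] = 10.25 + 0.41666667 = 10.666667

10.666667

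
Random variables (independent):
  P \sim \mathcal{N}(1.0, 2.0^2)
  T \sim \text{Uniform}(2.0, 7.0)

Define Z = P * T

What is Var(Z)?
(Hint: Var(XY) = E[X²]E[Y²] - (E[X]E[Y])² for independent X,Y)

Var(XY) = E[X²]E[Y²] - (E[X]E[Y])²
E[P] = 1, Var(P) = 4
E[T] = 4.5, Var(T) = 2.0833333
E[P²] = 4 + 1² = 5
E[T²] = 2.0833333 + 4.5² = 22.333333
Var(Z) = 5*22.333333 - (1*4.5)²
= 111.66667 - 20.25 = 91.416667

91.416667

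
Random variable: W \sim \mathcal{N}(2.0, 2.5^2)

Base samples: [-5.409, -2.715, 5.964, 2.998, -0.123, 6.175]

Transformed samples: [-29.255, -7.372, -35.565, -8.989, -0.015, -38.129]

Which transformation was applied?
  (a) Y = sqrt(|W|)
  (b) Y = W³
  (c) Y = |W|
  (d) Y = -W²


Checking option (d) Y = -W²:
  W = -5.409 -> Y = -29.255 ✓
  W = -2.715 -> Y = -7.372 ✓
  W = 5.964 -> Y = -35.565 ✓
All samples match this transformation.

(d) -W²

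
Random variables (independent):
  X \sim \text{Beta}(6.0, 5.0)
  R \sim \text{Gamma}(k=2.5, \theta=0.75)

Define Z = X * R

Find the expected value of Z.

For independent RVs: E[XY] = E[X]*E[Y]
E[X] = 0.54545455
E[R] = 1.875
E[Z] = 0.54545455 * 1.875 = 1.0227273

1.0227273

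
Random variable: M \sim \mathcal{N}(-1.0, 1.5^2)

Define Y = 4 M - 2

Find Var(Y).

For Y = aM + b: Var(Y) = a² * Var(M)
Var(M) = 1.5^2 = 2.25
Var(Y) = 4² * 2.25 = 16 * 2.25 = 36

36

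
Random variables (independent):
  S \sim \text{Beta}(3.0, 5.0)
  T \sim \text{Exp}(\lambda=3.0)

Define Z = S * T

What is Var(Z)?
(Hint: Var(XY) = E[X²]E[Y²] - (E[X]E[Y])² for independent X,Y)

Var(XY) = E[X²]E[Y²] - (E[X]E[Y])²
E[S] = 0.375, Var(S) = 0.026041667
E[T] = 0.33333333, Var(T) = 0.11111111
E[S²] = 0.026041667 + 0.375² = 0.16666667
E[T²] = 0.11111111 + 0.33333333² = 0.22222222
Var(Z) = 0.16666667*0.22222222 - (0.375*0.33333333)²
= 0.037037037 - 0.015625 = 0.021412037

0.021412037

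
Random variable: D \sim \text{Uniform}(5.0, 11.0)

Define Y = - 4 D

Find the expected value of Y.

For Y = -4D:
E[Y] = -4 * E[D]
E[D] = (5 + 11)/2 = 8
E[Y] = -4 * 8 = -32

-32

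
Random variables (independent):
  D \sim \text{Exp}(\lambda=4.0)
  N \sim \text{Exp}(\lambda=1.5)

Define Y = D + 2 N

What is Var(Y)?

For independent RVs: Var(aX + bY) = a²Var(X) + b²Var(Y)
Var(D) = 0.0625
Var(N) = 0.44444444
Var(Y) = 1²*0.0625 + 2²*0.44444444
= 1*0.0625 + 4*0.44444444 = 1.8402778

1.8402778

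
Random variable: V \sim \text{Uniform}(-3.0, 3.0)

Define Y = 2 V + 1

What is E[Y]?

For Y = 2V + 1:
E[Y] = 2 * E[V] + 1
E[V] = (-3 + 3)/2 = 0
E[Y] = 2 * 0 + 1 = 1

1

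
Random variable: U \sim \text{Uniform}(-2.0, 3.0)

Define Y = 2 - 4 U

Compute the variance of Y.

For Y = aU + b: Var(Y) = a² * Var(U)
Var(U) = (3 + 2)^2/12 = 2.0833333
Var(Y) = (-4)² * 2.0833333 = 16 * 2.0833333 = 33.333333

33.333333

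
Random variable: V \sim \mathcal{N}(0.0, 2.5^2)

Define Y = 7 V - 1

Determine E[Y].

For Y = 7V - 1:
E[Y] = 7 * E[V] - 1
E[V] = 0.0 = 0
E[Y] = 7 * 0 - 1 = -1

-1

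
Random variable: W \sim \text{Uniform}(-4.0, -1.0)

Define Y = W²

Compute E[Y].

E[W²] = Var(W) + (E[W])² = 0.75 + 6.25 = 7

7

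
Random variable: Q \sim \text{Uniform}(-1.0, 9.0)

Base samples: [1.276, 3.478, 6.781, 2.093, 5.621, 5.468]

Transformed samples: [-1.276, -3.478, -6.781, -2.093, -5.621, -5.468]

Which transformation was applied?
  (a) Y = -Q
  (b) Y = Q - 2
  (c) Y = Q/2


Checking option (a) Y = -Q:
  Q = 1.276 -> Y = -1.276 ✓
  Q = 3.478 -> Y = -3.478 ✓
  Q = 6.781 -> Y = -6.781 ✓
All samples match this transformation.

(a) -Q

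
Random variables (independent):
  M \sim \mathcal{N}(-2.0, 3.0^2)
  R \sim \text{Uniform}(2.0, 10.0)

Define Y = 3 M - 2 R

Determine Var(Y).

For independent RVs: Var(aX + bY) = a²Var(X) + b²Var(Y)
Var(M) = 9
Var(R) = 5.3333333
Var(Y) = 3²*9 + (-2)²*5.3333333
= 9*9 + 4*5.3333333 = 102.33333

102.33333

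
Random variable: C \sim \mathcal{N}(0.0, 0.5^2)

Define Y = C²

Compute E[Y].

Using E[X²] = Var(X) + (E[X])²:
E[C] = 0
Var(C) = 0.5^2 = 0.25
E[C²] = 0.25 + 0² = 0.25 + 0 = 0.25

0.25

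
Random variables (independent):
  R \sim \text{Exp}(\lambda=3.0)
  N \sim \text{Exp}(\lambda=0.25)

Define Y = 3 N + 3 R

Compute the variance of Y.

For independent RVs: Var(aX + bY) = a²Var(X) + b²Var(Y)
Var(R) = 0.11111111
Var(N) = 16
Var(Y) = 3²*0.11111111 + 3²*16
= 9*0.11111111 + 9*16 = 145

145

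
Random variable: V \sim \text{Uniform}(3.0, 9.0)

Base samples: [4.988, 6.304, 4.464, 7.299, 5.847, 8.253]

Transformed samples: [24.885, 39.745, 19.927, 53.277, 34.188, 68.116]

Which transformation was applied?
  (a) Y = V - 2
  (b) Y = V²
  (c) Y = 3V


Checking option (b) Y = V²:
  V = 4.988 -> Y = 24.885 ✓
  V = 6.304 -> Y = 39.745 ✓
  V = 4.464 -> Y = 19.927 ✓
All samples match this transformation.

(b) V²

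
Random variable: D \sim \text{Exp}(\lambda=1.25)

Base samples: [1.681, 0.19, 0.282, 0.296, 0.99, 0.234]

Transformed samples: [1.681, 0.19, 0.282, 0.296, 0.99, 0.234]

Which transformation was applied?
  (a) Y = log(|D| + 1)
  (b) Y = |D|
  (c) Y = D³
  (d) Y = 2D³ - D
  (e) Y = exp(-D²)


Checking option (b) Y = |D|:
  D = 1.681 -> Y = 1.681 ✓
  D = 0.19 -> Y = 0.19 ✓
  D = 0.282 -> Y = 0.282 ✓
All samples match this transformation.

(b) |D|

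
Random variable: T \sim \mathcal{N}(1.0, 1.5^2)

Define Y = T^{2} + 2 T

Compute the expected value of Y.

E[Y] = 1*E[T²] + 2*E[T]
E[T] = 1
E[T²] = Var(T) + (E[T])² = 2.25 + 1 = 3.25
E[Y] = 1*3.25 + 2*1 = 5.25

5.25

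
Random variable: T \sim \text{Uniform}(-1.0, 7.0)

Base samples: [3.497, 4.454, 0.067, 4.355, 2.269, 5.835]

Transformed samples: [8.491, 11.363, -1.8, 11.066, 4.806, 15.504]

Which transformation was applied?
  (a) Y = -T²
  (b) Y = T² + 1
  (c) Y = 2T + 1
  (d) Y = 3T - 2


Checking option (d) Y = 3T - 2:
  T = 3.497 -> Y = 8.491 ✓
  T = 4.454 -> Y = 11.363 ✓
  T = 0.067 -> Y = -1.8 ✓
All samples match this transformation.

(d) 3T - 2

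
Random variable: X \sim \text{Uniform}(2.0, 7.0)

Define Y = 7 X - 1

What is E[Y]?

For Y = 7X - 1:
E[Y] = 7 * E[X] - 1
E[X] = (2 + 7)/2 = 4.5
E[Y] = 7 * 4.5 - 1 = 30.5

30.5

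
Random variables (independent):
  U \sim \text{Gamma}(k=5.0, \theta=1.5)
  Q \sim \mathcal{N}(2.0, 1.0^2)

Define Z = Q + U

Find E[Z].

E[Z] = 1*E[U] + 1*E[Q]
E[U] = 7.5
E[Q] = 2
E[Z] = 1*7.5 + 1*2 = 9.5

9.5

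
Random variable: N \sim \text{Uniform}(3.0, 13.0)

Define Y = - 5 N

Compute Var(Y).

For Y = aN + b: Var(Y) = a² * Var(N)
Var(N) = (13 - 3)^2/12 = 8.3333333
Var(Y) = (-5)² * 8.3333333 = 25 * 8.3333333 = 208.33333

208.33333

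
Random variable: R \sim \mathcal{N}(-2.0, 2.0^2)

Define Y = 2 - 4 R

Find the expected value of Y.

For Y = -4R + 2:
E[Y] = -4 * E[R] + 2
E[R] = -2.0 = -2
E[Y] = -4 * (-2) + 2 = 10

10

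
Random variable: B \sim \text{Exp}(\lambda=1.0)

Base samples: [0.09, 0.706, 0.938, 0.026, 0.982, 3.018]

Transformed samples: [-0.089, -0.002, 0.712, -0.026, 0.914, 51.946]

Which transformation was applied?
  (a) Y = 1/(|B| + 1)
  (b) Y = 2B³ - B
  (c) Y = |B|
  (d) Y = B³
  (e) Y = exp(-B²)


Checking option (b) Y = 2B³ - B:
  B = 0.09 -> Y = -0.089 ✓
  B = 0.706 -> Y = -0.002 ✓
  B = 0.938 -> Y = 0.712 ✓
All samples match this transformation.

(b) 2B³ - B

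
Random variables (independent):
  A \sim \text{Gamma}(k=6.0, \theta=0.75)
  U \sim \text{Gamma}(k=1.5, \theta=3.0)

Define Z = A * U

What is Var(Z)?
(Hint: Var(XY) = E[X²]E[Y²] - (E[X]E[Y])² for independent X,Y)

Var(XY) = E[X²]E[Y²] - (E[X]E[Y])²
E[A] = 4.5, Var(A) = 3.375
E[U] = 4.5, Var(U) = 13.5
E[A²] = 3.375 + 4.5² = 23.625
E[U²] = 13.5 + 4.5² = 33.75
Var(Z) = 23.625*33.75 - (4.5*4.5)²
= 797.34375 - 410.0625 = 387.28125

387.28125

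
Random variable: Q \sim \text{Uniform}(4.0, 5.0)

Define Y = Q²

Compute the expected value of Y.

E[Q²] = Var(Q) + (E[Q])² = 0.083333333 + 20.25 = 20.333333

20.333333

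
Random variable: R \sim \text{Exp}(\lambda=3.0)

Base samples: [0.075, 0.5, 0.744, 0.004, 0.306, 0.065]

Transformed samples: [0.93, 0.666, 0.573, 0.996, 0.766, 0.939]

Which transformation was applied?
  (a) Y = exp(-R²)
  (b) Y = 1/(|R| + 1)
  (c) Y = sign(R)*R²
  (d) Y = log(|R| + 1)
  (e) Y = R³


Checking option (b) Y = 1/(|R| + 1):
  R = 0.075 -> Y = 0.93 ✓
  R = 0.5 -> Y = 0.666 ✓
  R = 0.744 -> Y = 0.573 ✓
All samples match this transformation.

(b) 1/(|R| + 1)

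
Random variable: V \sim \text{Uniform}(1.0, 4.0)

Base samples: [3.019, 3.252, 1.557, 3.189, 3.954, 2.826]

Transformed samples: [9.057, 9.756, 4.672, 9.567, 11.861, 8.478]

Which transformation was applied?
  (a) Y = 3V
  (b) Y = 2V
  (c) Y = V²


Checking option (a) Y = 3V:
  V = 3.019 -> Y = 9.057 ✓
  V = 3.252 -> Y = 9.756 ✓
  V = 1.557 -> Y = 4.672 ✓
All samples match this transformation.

(a) 3V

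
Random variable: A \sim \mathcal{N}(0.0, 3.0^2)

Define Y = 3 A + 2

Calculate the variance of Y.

For Y = aA + b: Var(Y) = a² * Var(A)
Var(A) = 3.0^2 = 9
Var(Y) = 3² * 9 = 9 * 9 = 81

81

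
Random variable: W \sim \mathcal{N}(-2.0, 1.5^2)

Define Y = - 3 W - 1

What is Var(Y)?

For Y = aW + b: Var(Y) = a² * Var(W)
Var(W) = 1.5^2 = 2.25
Var(Y) = (-3)² * 2.25 = 9 * 2.25 = 20.25

20.25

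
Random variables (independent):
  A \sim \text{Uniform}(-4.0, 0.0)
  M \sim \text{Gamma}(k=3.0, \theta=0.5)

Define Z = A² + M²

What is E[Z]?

E[Z] = E[A²] + E[M²]
E[A²] = Var(A) + E[A]² = 1.3333333 + 4 = 5.3333333
E[M²] = Var(M) + E[M]² = 0.75 + 2.25 = 3
E[Z] = 5.3333333 + 3 = 8.3333333

8.3333333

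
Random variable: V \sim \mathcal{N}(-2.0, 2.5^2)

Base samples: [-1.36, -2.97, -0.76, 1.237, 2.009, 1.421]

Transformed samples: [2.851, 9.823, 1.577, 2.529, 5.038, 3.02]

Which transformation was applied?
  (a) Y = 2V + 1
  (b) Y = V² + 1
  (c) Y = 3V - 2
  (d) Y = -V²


Checking option (b) Y = V² + 1:
  V = -1.36 -> Y = 2.851 ✓
  V = -2.97 -> Y = 9.823 ✓
  V = -0.76 -> Y = 1.577 ✓
All samples match this transformation.

(b) V² + 1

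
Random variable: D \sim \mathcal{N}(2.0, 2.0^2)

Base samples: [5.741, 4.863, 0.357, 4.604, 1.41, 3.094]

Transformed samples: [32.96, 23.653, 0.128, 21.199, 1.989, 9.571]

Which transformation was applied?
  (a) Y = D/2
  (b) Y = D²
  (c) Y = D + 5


Checking option (b) Y = D²:
  D = 5.741 -> Y = 32.96 ✓
  D = 4.863 -> Y = 23.653 ✓
  D = 0.357 -> Y = 0.128 ✓
All samples match this transformation.

(b) D²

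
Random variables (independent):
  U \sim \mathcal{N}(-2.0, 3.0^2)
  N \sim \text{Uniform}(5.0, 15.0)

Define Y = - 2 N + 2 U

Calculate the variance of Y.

For independent RVs: Var(aX + bY) = a²Var(X) + b²Var(Y)
Var(U) = 9
Var(N) = 8.3333333
Var(Y) = 2²*9 + (-2)²*8.3333333
= 4*9 + 4*8.3333333 = 69.333333

69.333333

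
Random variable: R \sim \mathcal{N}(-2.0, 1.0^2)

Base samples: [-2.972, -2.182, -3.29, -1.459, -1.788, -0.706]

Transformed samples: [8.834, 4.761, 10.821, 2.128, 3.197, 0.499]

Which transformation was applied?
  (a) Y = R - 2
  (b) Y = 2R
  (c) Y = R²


Checking option (c) Y = R²:
  R = -2.972 -> Y = 8.834 ✓
  R = -2.182 -> Y = 4.761 ✓
  R = -3.29 -> Y = 10.821 ✓
All samples match this transformation.

(c) R²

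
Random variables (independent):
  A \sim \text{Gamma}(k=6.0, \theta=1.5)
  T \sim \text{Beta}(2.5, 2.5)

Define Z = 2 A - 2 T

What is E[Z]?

E[Z] = 2*E[A] - 2*E[T]
E[A] = 9
E[T] = 0.5
E[Z] = 2*9 - 2*0.5 = 17

17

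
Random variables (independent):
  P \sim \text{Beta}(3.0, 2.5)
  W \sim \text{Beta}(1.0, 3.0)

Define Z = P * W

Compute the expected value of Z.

For independent RVs: E[XY] = E[X]*E[Y]
E[P] = 0.54545455
E[W] = 0.25
E[Z] = 0.54545455 * 0.25 = 0.13636364

0.13636364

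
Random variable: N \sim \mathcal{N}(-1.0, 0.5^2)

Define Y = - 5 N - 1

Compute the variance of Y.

For Y = aN + b: Var(Y) = a² * Var(N)
Var(N) = 0.5^2 = 0.25
Var(Y) = (-5)² * 0.25 = 25 * 0.25 = 6.25

6.25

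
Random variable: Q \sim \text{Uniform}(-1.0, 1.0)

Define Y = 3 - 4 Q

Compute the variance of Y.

For Y = aQ + b: Var(Y) = a² * Var(Q)
Var(Q) = (1 + 1)^2/12 = 0.33333333
Var(Y) = (-4)² * 0.33333333 = 16 * 0.33333333 = 5.3333333

5.3333333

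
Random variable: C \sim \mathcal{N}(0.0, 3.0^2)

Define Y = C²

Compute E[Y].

Using E[X²] = Var(X) + (E[X])²:
E[C] = 0
Var(C) = 3.0^2 = 9
E[C²] = 9 + 0² = 9 + 0 = 9

9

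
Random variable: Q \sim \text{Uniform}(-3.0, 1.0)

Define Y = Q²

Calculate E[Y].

Using E[X²] = Var(X) + (E[X])²:
E[Q] = -1
Var(Q) = (1 + 3)^2/12 = 1.3333333
E[Q²] = 1.3333333 + (-1)² = 1.3333333 + 1 = 2.3333333

2.3333333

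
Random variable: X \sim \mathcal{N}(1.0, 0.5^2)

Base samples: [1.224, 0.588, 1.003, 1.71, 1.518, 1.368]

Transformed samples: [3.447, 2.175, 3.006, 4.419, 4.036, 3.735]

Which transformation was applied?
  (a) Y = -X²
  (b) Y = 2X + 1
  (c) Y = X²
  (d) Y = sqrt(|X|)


Checking option (b) Y = 2X + 1:
  X = 1.224 -> Y = 3.447 ✓
  X = 0.588 -> Y = 2.175 ✓
  X = 1.003 -> Y = 3.006 ✓
All samples match this transformation.

(b) 2X + 1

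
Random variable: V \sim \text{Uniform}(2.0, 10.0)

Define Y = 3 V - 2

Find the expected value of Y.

For Y = 3V - 2:
E[Y] = 3 * E[V] - 2
E[V] = (2 + 10)/2 = 6
E[Y] = 3 * 6 - 2 = 16

16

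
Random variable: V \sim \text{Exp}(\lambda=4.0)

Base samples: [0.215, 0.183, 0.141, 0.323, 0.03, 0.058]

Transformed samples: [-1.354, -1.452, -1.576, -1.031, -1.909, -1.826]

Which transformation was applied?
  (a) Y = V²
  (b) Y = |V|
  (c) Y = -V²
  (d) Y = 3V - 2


Checking option (d) Y = 3V - 2:
  V = 0.215 -> Y = -1.354 ✓
  V = 0.183 -> Y = -1.452 ✓
  V = 0.141 -> Y = -1.576 ✓
All samples match this transformation.

(d) 3V - 2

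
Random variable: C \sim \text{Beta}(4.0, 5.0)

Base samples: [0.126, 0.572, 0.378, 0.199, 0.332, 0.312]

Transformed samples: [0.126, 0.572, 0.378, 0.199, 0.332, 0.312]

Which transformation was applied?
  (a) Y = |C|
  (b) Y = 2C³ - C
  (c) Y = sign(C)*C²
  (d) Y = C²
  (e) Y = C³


Checking option (a) Y = |C|:
  C = 0.126 -> Y = 0.126 ✓
  C = 0.572 -> Y = 0.572 ✓
  C = 0.378 -> Y = 0.378 ✓
All samples match this transformation.

(a) |C|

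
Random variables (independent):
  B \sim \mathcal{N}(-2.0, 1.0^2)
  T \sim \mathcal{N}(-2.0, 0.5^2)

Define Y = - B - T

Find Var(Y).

For independent RVs: Var(aX + bY) = a²Var(X) + b²Var(Y)
Var(B) = 1
Var(T) = 0.25
Var(Y) = (-1)²*1 + (-1)²*0.25
= 1*1 + 1*0.25 = 1.25

1.25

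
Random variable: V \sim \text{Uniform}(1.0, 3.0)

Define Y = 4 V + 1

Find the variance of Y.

For Y = aV + b: Var(Y) = a² * Var(V)
Var(V) = (3 - 1)^2/12 = 0.33333333
Var(Y) = 4² * 0.33333333 = 16 * 0.33333333 = 5.3333333

5.3333333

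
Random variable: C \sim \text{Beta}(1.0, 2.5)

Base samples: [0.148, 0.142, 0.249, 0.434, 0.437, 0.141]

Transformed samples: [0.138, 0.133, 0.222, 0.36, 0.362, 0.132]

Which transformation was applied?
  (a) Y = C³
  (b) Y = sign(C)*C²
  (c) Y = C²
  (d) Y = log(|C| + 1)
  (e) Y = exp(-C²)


Checking option (d) Y = log(|C| + 1):
  C = 0.148 -> Y = 0.138 ✓
  C = 0.142 -> Y = 0.133 ✓
  C = 0.249 -> Y = 0.222 ✓
All samples match this transformation.

(d) log(|C| + 1)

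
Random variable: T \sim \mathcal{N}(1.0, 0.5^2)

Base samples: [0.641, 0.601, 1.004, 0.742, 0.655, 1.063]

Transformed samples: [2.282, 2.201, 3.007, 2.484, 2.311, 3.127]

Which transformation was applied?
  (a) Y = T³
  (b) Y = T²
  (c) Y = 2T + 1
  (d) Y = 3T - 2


Checking option (c) Y = 2T + 1:
  T = 0.641 -> Y = 2.282 ✓
  T = 0.601 -> Y = 2.201 ✓
  T = 1.004 -> Y = 3.007 ✓
All samples match this transformation.

(c) 2T + 1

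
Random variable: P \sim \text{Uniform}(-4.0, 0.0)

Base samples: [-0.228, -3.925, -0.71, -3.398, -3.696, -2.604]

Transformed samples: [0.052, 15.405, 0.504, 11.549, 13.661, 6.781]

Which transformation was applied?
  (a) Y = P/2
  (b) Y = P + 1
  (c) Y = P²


Checking option (c) Y = P²:
  P = -0.228 -> Y = 0.052 ✓
  P = -3.925 -> Y = 15.405 ✓
  P = -0.71 -> Y = 0.504 ✓
All samples match this transformation.

(c) P²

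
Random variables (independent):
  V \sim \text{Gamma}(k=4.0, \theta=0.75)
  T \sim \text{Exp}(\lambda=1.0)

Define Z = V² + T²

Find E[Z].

E[Z] = E[V²] + E[T²]
E[V²] = Var(V) + E[V]² = 2.25 + 9 = 11.25
E[T²] = Var(T) + E[T]² = 1 + 1 = 2
E[Z] = 11.25 + 2 = 13.25

13.25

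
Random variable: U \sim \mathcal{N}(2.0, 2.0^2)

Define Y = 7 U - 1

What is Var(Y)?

For Y = aU + b: Var(Y) = a² * Var(U)
Var(U) = 2.0^2 = 4
Var(Y) = 7² * 4 = 49 * 4 = 196

196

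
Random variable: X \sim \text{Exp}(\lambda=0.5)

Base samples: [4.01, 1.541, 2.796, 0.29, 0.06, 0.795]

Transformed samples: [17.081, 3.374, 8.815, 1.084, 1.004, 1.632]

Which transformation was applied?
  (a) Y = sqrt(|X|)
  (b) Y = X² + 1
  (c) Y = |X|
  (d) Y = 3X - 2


Checking option (b) Y = X² + 1:
  X = 4.01 -> Y = 17.081 ✓
  X = 1.541 -> Y = 3.374 ✓
  X = 2.796 -> Y = 8.815 ✓
All samples match this transformation.

(b) X² + 1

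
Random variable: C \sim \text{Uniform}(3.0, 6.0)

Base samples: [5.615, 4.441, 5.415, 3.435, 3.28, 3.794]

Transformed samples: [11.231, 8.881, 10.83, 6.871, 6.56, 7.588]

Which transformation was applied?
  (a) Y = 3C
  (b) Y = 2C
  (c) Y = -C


Checking option (b) Y = 2C:
  C = 5.615 -> Y = 11.231 ✓
  C = 4.441 -> Y = 8.881 ✓
  C = 5.415 -> Y = 10.83 ✓
All samples match this transformation.

(b) 2C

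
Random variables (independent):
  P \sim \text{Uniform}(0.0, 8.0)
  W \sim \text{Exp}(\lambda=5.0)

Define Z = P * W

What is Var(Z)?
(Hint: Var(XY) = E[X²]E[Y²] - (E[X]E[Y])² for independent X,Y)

Var(XY) = E[X²]E[Y²] - (E[X]E[Y])²
E[P] = 4, Var(P) = 5.3333333
E[W] = 0.2, Var(W) = 0.04
E[P²] = 5.3333333 + 4² = 21.333333
E[W²] = 0.04 + 0.2² = 0.08
Var(Z) = 21.333333*0.08 - (4*0.2)²
= 1.7066667 - 0.64 = 1.0666667

1.0666667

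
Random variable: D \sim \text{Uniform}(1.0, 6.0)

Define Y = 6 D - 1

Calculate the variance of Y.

For Y = aD + b: Var(Y) = a² * Var(D)
Var(D) = (6 - 1)^2/12 = 2.0833333
Var(Y) = 6² * 2.0833333 = 36 * 2.0833333 = 75

75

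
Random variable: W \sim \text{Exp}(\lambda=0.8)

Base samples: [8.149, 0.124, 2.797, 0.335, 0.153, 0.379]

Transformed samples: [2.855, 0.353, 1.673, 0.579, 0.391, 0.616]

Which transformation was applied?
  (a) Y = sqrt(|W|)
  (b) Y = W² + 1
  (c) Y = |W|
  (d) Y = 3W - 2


Checking option (a) Y = sqrt(|W|):
  W = 8.149 -> Y = 2.855 ✓
  W = 0.124 -> Y = 0.353 ✓
  W = 2.797 -> Y = 1.673 ✓
All samples match this transformation.

(a) sqrt(|W|)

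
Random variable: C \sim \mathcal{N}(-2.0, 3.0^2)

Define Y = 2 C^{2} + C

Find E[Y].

E[Y] = 2*E[C²] + 1*E[C]
E[C] = -2
E[C²] = Var(C) + (E[C])² = 9 + 4 = 13
E[Y] = 2*13 + 1*(-2) = 24

24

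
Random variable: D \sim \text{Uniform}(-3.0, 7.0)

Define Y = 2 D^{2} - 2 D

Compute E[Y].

E[Y] = 2*E[D²] - 2*E[D]
E[D] = 2
E[D²] = Var(D) + (E[D])² = 8.3333333 + 4 = 12.333333
E[Y] = 2*12.333333 - 2*2 = 20.666667

20.666667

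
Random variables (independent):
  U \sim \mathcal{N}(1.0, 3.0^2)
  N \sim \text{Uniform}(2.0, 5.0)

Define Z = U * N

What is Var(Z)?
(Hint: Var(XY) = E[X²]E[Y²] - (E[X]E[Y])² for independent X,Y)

Var(XY) = E[X²]E[Y²] - (E[X]E[Y])²
E[U] = 1, Var(U) = 9
E[N] = 3.5, Var(N) = 0.75
E[U²] = 9 + 1² = 10
E[N²] = 0.75 + 3.5² = 13
Var(Z) = 10*13 - (1*3.5)²
= 130 - 12.25 = 117.75

117.75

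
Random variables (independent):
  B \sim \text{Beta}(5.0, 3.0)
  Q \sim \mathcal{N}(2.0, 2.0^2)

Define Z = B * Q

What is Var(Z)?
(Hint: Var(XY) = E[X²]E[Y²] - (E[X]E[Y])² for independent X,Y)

Var(XY) = E[X²]E[Y²] - (E[X]E[Y])²
E[B] = 0.625, Var(B) = 0.026041667
E[Q] = 2, Var(Q) = 4
E[B²] = 0.026041667 + 0.625² = 0.41666667
E[Q²] = 4 + 2² = 8
Var(Z) = 0.41666667*8 - (0.625*2)²
= 3.3333333 - 1.5625 = 1.7708333

1.7708333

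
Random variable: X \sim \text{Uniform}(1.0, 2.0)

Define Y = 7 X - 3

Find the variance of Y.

For Y = aX + b: Var(Y) = a² * Var(X)
Var(X) = (2 - 1)^2/12 = 0.083333333
Var(Y) = 7² * 0.083333333 = 49 * 0.083333333 = 4.0833333

4.0833333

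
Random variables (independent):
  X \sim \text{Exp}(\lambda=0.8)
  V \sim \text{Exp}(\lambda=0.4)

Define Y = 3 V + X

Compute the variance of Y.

For independent RVs: Var(aX + bY) = a²Var(X) + b²Var(Y)
Var(X) = 1.5625
Var(V) = 6.25
Var(Y) = 1²*1.5625 + 3²*6.25
= 1*1.5625 + 9*6.25 = 57.8125

57.8125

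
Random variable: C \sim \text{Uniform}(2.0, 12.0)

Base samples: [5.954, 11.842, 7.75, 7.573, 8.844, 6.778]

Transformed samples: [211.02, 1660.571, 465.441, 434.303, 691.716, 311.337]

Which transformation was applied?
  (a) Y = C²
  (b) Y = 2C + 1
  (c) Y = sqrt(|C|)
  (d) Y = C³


Checking option (d) Y = C³:
  C = 5.954 -> Y = 211.02 ✓
  C = 11.842 -> Y = 1660.571 ✓
  C = 7.75 -> Y = 465.441 ✓
All samples match this transformation.

(d) C³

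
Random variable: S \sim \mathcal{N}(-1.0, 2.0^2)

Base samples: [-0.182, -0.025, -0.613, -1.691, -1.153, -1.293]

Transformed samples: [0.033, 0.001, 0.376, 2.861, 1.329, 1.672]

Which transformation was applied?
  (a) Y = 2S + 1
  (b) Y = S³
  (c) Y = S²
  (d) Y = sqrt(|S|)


Checking option (c) Y = S²:
  S = -0.182 -> Y = 0.033 ✓
  S = -0.025 -> Y = 0.001 ✓
  S = -0.613 -> Y = 0.376 ✓
All samples match this transformation.

(c) S²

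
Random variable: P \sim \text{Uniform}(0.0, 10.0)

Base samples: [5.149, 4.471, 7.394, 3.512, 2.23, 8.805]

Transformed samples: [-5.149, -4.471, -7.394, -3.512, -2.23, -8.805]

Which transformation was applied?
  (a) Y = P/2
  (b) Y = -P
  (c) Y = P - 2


Checking option (b) Y = -P:
  P = 5.149 -> Y = -5.149 ✓
  P = 4.471 -> Y = -4.471 ✓
  P = 7.394 -> Y = -7.394 ✓
All samples match this transformation.

(b) -P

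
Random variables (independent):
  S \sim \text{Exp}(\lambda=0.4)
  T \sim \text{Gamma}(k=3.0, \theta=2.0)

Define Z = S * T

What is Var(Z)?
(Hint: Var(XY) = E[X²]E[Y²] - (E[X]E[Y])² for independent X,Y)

Var(XY) = E[X²]E[Y²] - (E[X]E[Y])²
E[S] = 2.5, Var(S) = 6.25
E[T] = 6, Var(T) = 12
E[S²] = 6.25 + 2.5² = 12.5
E[T²] = 12 + 6² = 48
Var(Z) = 12.5*48 - (2.5*6)²
= 600 - 225 = 375

375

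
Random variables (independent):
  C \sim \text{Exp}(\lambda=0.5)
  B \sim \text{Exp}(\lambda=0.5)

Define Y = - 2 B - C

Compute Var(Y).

For independent RVs: Var(aX + bY) = a²Var(X) + b²Var(Y)
Var(C) = 4
Var(B) = 4
Var(Y) = (-1)²*4 + (-2)²*4
= 1*4 + 4*4 = 20

20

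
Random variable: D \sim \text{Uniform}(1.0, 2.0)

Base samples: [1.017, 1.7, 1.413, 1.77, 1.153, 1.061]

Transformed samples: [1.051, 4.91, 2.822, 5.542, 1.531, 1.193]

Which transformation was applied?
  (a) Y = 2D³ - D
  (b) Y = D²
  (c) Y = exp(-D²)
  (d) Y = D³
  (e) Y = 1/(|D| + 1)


Checking option (d) Y = D³:
  D = 1.017 -> Y = 1.051 ✓
  D = 1.7 -> Y = 4.91 ✓
  D = 1.413 -> Y = 2.822 ✓
All samples match this transformation.

(d) D³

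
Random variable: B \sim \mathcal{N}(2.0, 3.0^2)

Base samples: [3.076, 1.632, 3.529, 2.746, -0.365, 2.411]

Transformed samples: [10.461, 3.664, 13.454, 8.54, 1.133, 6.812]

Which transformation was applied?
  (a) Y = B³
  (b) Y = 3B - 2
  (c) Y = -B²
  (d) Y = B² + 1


Checking option (d) Y = B² + 1:
  B = 3.076 -> Y = 10.461 ✓
  B = 1.632 -> Y = 3.664 ✓
  B = 3.529 -> Y = 13.454 ✓
All samples match this transformation.

(d) B² + 1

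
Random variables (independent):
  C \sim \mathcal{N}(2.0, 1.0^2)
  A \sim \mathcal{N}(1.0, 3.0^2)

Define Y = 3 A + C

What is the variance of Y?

For independent RVs: Var(aX + bY) = a²Var(X) + b²Var(Y)
Var(C) = 1
Var(A) = 9
Var(Y) = 1²*1 + 3²*9
= 1*1 + 9*9 = 82

82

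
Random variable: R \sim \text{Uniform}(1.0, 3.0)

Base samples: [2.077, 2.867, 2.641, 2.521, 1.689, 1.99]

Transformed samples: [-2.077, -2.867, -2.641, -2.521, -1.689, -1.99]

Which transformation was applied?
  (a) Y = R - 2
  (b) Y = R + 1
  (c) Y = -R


Checking option (c) Y = -R:
  R = 2.077 -> Y = -2.077 ✓
  R = 2.867 -> Y = -2.867 ✓
  R = 2.641 -> Y = -2.641 ✓
All samples match this transformation.

(c) -R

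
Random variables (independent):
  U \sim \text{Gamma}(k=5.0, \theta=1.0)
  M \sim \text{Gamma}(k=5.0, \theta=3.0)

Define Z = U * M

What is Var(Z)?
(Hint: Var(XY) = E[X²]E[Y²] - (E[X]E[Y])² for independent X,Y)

Var(XY) = E[X²]E[Y²] - (E[X]E[Y])²
E[U] = 5, Var(U) = 5
E[M] = 15, Var(M) = 45
E[U²] = 5 + 5² = 30
E[M²] = 45 + 15² = 270
Var(Z) = 30*270 - (5*15)²
= 8100 - 5625 = 2475

2475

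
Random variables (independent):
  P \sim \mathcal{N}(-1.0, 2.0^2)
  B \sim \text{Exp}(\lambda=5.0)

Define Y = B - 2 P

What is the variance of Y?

For independent RVs: Var(aX + bY) = a²Var(X) + b²Var(Y)
Var(P) = 4
Var(B) = 0.04
Var(Y) = (-2)²*4 + 1²*0.04
= 4*4 + 1*0.04 = 16.04

16.04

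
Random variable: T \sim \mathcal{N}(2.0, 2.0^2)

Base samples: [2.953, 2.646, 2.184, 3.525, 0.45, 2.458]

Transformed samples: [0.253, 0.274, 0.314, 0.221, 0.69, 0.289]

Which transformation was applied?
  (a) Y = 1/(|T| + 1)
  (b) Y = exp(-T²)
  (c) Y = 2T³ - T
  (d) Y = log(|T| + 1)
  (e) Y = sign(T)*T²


Checking option (a) Y = 1/(|T| + 1):
  T = 2.953 -> Y = 0.253 ✓
  T = 2.646 -> Y = 0.274 ✓
  T = 2.184 -> Y = 0.314 ✓
All samples match this transformation.

(a) 1/(|T| + 1)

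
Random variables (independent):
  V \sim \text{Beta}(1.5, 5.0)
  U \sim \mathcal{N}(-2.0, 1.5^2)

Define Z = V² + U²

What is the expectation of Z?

E[Z] = E[V²] + E[U²]
E[V²] = Var(V) + E[V]² = 0.023668639 + 0.053254438 = 0.076923077
E[U²] = Var(U) + E[U]² = 2.25 + 4 = 6.25
E[Z] = 0.076923077 + 6.25 = 6.3269231

6.3269231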